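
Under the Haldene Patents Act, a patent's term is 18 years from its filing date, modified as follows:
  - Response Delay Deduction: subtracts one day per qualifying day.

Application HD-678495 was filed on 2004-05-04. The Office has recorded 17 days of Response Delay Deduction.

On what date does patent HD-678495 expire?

Base term: filing date + 18 years → 4 May 2022.
Response Delay Deduction: −17 days → 17 April 2022.

April 17, 2022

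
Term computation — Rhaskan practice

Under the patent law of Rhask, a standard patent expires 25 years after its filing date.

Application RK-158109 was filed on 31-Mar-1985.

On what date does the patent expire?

March 31, 2010

Filing date + 25 years → 31 March 2010.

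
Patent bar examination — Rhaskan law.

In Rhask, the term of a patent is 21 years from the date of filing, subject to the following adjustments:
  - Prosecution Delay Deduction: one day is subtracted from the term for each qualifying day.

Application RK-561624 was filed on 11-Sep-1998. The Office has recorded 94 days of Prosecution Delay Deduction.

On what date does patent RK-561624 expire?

2019-06-09

Base term: filing date + 21 years → 11 September 2019.
Prosecution Delay Deduction: −94 days → 9 June 2019.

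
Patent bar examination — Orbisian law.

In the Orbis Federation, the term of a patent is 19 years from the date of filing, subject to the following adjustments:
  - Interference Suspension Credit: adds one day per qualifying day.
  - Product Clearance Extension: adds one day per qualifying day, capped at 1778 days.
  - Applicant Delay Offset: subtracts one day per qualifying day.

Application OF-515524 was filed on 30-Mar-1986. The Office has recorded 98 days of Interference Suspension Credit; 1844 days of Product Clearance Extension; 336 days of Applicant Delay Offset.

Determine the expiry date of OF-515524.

June 17, 2009

Base term: filing date + 19 years → 30 March 2005.
Interference Suspension Credit: +98 days → 6 July 2005.
Product Clearance Extension: 1844 days claimed exceeds the 1778-day cap, so +1778 days → 19 May 2010.
Applicant Delay Offset: −336 days → 17 June 2009.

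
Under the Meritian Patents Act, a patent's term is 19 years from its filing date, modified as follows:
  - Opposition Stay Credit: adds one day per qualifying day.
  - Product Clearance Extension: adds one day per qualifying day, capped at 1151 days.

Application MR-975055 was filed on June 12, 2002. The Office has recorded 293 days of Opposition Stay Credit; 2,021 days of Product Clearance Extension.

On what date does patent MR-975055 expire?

Base term: filing date + 19 years → 12 June 2021.
Opposition Stay Credit: +293 days → 1 April 2022.
Product Clearance Extension: 2021 days claimed exceeds the 1151-day cap, so +1151 days → 26 May 2025.

May 26, 2025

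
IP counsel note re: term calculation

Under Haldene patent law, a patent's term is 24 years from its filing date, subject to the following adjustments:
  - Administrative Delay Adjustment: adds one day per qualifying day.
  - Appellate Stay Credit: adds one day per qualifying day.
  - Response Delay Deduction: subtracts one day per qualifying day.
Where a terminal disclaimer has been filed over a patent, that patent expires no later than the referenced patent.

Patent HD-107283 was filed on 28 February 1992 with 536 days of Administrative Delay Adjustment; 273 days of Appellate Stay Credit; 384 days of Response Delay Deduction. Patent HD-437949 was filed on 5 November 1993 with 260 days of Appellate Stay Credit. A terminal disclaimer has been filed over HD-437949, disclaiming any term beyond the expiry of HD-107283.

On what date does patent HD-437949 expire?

Natural term of HD-437949:
  Base: filing + 24 years → 5 November 2017.
  Appellate Stay Credit: +260 days → 23 July 2018.
Expiry of referenced patent HD-107283:
  Base: filing + 24 years → 28 February 2016.
  Administrative Delay Adjustment: +536 days → 17 August 2017.
  Appellate Stay Credit: +273 days → 17 May 2018.
  Response Delay Deduction: −384 days → 28 April 2017.
Terminal disclaimer: HD-437949 expires on the earlier of 23 July 2018 and 28 April 2017.

April 28, 2017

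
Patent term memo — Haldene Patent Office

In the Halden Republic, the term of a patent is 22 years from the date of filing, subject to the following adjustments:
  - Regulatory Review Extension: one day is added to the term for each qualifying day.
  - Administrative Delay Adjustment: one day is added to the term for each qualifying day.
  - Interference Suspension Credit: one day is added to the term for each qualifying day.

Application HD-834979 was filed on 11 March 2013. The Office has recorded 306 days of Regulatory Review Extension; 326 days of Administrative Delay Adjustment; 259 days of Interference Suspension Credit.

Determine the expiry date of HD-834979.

2037-08-18

Base term: filing date + 22 years → 11 March 2035.
Regulatory Review Extension: +306 days → 11 January 2036.
Administrative Delay Adjustment: +326 days → 2 December 2036.
Interference Suspension Credit: +259 days → 18 August 2037.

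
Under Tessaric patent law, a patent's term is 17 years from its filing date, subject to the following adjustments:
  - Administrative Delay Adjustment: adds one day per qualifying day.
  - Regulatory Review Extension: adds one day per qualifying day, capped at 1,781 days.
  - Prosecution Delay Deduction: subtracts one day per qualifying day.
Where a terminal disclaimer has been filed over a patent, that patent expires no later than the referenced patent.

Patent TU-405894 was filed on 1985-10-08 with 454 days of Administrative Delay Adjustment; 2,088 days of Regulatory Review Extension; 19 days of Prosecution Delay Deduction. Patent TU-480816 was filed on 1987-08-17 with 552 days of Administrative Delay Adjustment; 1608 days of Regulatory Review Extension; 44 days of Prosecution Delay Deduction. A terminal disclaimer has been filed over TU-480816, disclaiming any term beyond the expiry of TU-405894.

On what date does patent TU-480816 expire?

2008-11-01

Natural term of TU-480816:
  Base: filing + 17 years → 17 August 2004.
  Administrative Delay Adjustment: +552 days → 20 February 2006.
  Regulatory Review Extension: 1608 days (within the 1781-day cap) → +1608 days → 17 July 2010.
  Prosecution Delay Deduction: −44 days → 3 June 2010.
Expiry of referenced patent TU-405894:
  Base: filing + 17 years → 8 October 2002.
  Administrative Delay Adjustment: +454 days → 5 January 2004.
  Regulatory Review Extension: 2088 days claimed exceeds the 1781-day cap, so +1781 days → 20 November 2008.
  Prosecution Delay Deduction: −19 days → 1 November 2008.
Terminal disclaimer: TU-480816 expires on the earlier of 3 June 2010 and 1 November 2008.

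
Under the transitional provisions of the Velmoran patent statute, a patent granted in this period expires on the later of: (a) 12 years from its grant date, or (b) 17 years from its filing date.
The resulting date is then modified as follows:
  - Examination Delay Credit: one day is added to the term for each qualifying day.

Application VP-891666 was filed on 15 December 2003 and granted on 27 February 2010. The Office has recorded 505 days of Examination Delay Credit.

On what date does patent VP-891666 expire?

(a) grant + 12 years → 27 February 2022.
(b) filing + 17 years → 15 December 2020.
Later of the two: 27 February 2022.
Examination Delay Credit: +505 days → 17 July 2023.

2023-07-17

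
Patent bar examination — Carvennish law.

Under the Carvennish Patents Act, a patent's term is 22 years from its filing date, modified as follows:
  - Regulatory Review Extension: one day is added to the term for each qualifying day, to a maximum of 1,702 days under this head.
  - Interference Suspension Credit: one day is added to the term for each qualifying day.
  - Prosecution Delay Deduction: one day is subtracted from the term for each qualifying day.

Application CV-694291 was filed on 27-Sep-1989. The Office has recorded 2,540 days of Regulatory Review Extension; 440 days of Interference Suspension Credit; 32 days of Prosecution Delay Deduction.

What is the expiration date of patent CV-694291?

Base term: filing date + 22 years → 27 September 2011.
Regulatory Review Extension: 2540 days claimed exceeds the 1702-day cap, so +1702 days → 25 May 2016.
Interference Suspension Credit: +440 days → 8 August 2017.
Prosecution Delay Deduction: −32 days → 7 July 2017.

July 7, 2017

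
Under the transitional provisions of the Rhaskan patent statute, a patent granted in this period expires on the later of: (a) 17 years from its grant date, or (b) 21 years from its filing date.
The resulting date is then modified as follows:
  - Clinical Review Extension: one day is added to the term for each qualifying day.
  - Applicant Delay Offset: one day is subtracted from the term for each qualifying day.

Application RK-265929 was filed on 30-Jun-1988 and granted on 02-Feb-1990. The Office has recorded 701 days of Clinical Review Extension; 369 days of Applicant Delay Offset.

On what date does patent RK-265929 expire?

May 28, 2010

(a) grant + 17 years → 2 February 2007.
(b) filing + 21 years → 30 June 2009.
Later of the two: 30 June 2009.
Clinical Review Extension: +701 days → 1 June 2011.
Applicant Delay Offset: −369 days → 28 May 2010.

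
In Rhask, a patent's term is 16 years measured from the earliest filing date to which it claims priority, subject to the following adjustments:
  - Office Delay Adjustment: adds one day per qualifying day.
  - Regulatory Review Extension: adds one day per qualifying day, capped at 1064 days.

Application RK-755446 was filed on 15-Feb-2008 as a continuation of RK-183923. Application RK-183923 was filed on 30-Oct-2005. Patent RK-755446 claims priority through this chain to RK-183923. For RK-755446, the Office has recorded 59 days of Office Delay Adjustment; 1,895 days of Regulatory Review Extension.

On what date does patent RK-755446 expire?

November 26, 2024

Earliest priority filing: 30 October 2005.
Base term: 30 October 2005 + 16 years → 30 October 2021.
Office Delay Adjustment: +59 days → 28 December 2021.
Regulatory Review Extension: 1895 days claimed exceeds the 1064-day cap, so +1064 days → 26 November 2024.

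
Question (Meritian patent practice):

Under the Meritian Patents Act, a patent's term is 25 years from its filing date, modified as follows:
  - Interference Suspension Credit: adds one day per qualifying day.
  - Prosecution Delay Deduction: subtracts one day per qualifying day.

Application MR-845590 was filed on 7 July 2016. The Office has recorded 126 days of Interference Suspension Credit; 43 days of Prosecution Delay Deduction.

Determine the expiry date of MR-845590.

Base term: filing date + 25 years → 7 July 2041.
Interference Suspension Credit: +126 days → 10 November 2041.
Prosecution Delay Deduction: −43 days → 28 September 2041.

September 28, 2041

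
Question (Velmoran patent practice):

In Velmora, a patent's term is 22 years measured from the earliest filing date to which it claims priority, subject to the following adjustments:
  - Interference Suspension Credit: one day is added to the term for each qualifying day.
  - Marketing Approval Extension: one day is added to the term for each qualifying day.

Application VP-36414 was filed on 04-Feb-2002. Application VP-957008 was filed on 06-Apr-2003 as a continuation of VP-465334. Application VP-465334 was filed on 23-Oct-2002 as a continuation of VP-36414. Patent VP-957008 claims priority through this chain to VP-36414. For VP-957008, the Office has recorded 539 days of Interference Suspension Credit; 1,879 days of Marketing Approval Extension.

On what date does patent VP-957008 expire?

Earliest priority filing: 4 February 2002.
Base term: 4 February 2002 + 22 years → 4 February 2024.
Interference Suspension Credit: +539 days → 27 July 2025.
Marketing Approval Extension: +1879 days → 18 September 2030.

2030-09-18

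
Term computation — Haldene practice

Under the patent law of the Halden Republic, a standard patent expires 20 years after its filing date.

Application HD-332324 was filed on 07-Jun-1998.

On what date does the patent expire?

Filing date + 20 years → 7 June 2018.

June 7, 2018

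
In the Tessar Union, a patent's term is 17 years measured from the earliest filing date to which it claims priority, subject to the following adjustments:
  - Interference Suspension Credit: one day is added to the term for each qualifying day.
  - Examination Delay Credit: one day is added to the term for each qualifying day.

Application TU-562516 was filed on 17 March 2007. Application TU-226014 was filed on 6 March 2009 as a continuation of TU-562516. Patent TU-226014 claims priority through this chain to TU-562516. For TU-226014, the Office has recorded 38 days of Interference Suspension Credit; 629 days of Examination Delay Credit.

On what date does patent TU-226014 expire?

Earliest priority filing: 17 March 2007.
Base term: 17 March 2007 + 17 years → 17 March 2024.
Interference Suspension Credit: +38 days → 24 April 2024.
Examination Delay Credit: +629 days → 13 January 2026.

January 13, 2026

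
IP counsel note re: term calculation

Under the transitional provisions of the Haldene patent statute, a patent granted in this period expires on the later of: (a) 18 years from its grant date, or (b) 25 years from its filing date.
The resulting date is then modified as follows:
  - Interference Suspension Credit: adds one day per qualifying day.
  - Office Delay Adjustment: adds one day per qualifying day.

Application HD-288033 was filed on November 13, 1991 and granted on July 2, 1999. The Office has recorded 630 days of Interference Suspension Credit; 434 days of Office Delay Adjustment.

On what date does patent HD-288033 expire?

May 31, 2020

(a) grant + 18 years → 2 July 2017.
(b) filing + 25 years → 13 November 2016.
Later of the two: 2 July 2017.
Interference Suspension Credit: +630 days → 24 March 2019.
Office Delay Adjustment: +434 days → 31 May 2020.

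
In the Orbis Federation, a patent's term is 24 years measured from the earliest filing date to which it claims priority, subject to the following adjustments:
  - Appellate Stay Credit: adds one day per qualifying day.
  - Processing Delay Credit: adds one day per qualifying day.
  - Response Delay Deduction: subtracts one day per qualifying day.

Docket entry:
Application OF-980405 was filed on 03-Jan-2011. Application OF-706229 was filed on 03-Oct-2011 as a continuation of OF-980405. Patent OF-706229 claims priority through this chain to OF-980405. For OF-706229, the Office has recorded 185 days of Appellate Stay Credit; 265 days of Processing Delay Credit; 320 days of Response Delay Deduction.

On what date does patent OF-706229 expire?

May 13, 2035

Earliest priority filing: 3 January 2011.
Base term: 3 January 2011 + 24 years → 3 January 2035.
Appellate Stay Credit: +185 days → 7 July 2035.
Processing Delay Credit: +265 days → 28 March 2036.
Response Delay Deduction: −320 days → 13 May 2035.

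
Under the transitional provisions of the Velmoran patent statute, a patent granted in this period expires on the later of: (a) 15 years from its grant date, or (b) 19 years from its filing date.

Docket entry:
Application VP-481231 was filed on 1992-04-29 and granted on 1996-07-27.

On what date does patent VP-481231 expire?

July 27, 2011

(a) grant + 15 years → 27 July 2011.
(b) filing + 19 years → 29 April 2011.
Later of the two: 27 July 2011.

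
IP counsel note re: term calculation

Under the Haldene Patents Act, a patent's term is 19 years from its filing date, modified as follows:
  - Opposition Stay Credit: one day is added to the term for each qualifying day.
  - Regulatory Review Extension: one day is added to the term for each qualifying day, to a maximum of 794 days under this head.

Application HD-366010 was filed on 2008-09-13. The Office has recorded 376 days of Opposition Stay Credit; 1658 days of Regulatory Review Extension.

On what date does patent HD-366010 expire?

Base term: filing date + 19 years → 13 September 2027.
Opposition Stay Credit: +376 days → 23 September 2028.
Regulatory Review Extension: 1658 days claimed exceeds the 794-day cap, so +794 days → 26 November 2030.

November 26, 2030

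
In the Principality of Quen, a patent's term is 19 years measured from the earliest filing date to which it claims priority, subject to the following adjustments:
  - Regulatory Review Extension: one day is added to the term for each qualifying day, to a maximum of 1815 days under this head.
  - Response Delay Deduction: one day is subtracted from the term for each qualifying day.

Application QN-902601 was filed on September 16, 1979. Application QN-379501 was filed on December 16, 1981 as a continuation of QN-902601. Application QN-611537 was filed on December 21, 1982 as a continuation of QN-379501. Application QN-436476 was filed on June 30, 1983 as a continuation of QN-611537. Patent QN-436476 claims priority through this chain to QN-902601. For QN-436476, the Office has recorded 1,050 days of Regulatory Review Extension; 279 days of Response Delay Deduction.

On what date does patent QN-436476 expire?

2000-10-26

Earliest priority filing: 16 September 1979.
Base term: 16 September 1979 + 19 years → 16 September 1998.
Regulatory Review Extension: 1050 days (within the 1815-day cap) → +1050 days → 1 August 2001.
Response Delay Deduction: −279 days → 26 October 2000.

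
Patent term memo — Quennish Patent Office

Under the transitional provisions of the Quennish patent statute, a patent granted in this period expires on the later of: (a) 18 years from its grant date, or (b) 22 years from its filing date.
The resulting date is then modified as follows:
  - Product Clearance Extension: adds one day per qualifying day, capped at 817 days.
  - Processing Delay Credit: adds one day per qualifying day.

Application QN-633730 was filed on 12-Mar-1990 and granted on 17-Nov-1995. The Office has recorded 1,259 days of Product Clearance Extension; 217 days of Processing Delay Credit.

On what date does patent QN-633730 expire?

September 16, 2016

(a) grant + 18 years → 17 November 2013.
(b) filing + 22 years → 12 March 2012.
Later of the two: 17 November 2013.
Product Clearance Extension: 1259 days claimed exceeds the 817-day cap, so +817 days → 12 February 2016.
Processing Delay Credit: +217 days → 16 September 2016.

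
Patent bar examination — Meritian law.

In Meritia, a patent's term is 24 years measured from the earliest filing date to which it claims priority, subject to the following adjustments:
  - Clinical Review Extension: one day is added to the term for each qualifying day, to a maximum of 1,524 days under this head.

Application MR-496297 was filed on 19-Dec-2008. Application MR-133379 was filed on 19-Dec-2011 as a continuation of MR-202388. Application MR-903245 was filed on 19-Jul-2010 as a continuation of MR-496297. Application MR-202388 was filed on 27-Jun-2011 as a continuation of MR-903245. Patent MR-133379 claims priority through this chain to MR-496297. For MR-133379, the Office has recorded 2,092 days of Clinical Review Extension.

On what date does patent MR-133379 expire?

Earliest priority filing: 19 December 2008.
Base term: 19 December 2008 + 24 years → 19 December 2032.
Clinical Review Extension: 2092 days claimed exceeds the 1524-day cap, so +1524 days → 20 February 2037.

2037-02-20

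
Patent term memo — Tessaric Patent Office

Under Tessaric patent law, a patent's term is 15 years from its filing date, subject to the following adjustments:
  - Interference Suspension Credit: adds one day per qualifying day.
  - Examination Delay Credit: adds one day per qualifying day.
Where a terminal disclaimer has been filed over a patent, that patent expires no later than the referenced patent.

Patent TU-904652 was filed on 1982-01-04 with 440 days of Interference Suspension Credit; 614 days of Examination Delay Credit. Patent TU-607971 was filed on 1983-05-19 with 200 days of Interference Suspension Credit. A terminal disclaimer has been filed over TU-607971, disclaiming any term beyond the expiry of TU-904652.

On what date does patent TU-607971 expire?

1998-12-05

Natural term of TU-607971:
  Base: filing + 15 years → 19 May 1998.
  Interference Suspension Credit: +200 days → 5 December 1998.
Expiry of referenced patent TU-904652:
  Base: filing + 15 years → 4 January 1997.
  Interference Suspension Credit: +440 days → 20 March 1998.
  Examination Delay Credit: +614 days → 24 November 1999.
Terminal disclaimer: TU-607971 expires on the earlier of 5 December 1998 and 24 November 1999.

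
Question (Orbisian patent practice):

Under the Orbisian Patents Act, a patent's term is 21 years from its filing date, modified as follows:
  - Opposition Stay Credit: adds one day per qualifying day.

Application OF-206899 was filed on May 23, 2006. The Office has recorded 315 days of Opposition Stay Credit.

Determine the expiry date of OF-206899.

Base term: filing date + 21 years → 23 May 2027.
Opposition Stay Credit: +315 days → 2 April 2028.

April 2, 2028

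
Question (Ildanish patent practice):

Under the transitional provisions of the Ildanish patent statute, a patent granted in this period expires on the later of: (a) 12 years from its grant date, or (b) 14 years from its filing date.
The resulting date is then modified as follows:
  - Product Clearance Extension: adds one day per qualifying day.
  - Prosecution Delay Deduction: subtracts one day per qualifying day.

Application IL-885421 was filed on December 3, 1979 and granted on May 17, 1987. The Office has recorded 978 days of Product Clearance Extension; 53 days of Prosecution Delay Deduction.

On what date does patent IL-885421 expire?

(a) grant + 12 years → 17 May 1999.
(b) filing + 14 years → 3 December 1993.
Later of the two: 17 May 1999.
Product Clearance Extension: +978 days → 19 January 2002.
Prosecution Delay Deduction: −53 days → 27 November 2001.

2001-11-27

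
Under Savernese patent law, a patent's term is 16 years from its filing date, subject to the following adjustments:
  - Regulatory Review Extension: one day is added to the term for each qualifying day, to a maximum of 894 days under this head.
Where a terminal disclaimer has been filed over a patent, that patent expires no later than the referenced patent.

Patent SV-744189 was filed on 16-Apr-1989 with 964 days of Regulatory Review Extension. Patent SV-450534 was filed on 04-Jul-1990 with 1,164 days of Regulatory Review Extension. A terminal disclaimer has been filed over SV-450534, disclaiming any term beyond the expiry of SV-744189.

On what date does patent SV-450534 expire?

Natural term of SV-450534:
  Base: filing + 16 years → 4 July 2006.
  Regulatory Review Extension: 1164 days claimed exceeds the 894-day cap, so +894 days → 14 December 2008.
Expiry of referenced patent SV-744189:
  Base: filing + 16 years → 16 April 2005.
  Regulatory Review Extension: 964 days claimed exceeds the 894-day cap, so +894 days → 27 September 2007.
Terminal disclaimer: SV-450534 expires on the earlier of 14 December 2008 and 27 September 2007.

September 27, 2007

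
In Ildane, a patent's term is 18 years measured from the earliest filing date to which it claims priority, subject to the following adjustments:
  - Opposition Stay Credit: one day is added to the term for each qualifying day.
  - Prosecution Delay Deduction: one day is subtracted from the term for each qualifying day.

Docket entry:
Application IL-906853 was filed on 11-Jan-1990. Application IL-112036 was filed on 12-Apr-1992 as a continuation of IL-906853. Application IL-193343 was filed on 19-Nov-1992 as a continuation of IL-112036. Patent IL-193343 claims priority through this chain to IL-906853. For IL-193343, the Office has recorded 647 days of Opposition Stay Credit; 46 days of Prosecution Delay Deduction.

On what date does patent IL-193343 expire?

2009-09-03

Earliest priority filing: 11 January 1990.
Base term: 11 January 1990 + 18 years → 11 January 2008.
Opposition Stay Credit: +647 days → 19 October 2009.
Prosecution Delay Deduction: −46 days → 3 September 2009.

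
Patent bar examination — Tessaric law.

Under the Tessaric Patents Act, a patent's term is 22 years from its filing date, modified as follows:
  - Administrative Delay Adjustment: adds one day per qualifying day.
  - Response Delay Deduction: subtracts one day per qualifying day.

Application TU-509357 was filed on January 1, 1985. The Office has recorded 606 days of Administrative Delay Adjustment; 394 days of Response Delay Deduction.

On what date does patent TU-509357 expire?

Base term: filing date + 22 years → 1 January 2007.
Administrative Delay Adjustment: +606 days → 29 August 2008.
Response Delay Deduction: −394 days → 1 August 2007.

August 1, 2007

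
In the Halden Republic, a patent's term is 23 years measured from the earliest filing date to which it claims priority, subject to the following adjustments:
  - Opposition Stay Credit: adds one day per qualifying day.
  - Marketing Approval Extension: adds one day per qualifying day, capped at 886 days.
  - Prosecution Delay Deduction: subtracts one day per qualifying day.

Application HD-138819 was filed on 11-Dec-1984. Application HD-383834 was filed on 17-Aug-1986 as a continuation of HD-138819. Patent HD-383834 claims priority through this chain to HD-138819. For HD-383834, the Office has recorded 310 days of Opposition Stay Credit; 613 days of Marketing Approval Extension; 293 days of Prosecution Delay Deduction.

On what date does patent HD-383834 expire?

September 1, 2009

Earliest priority filing: 11 December 1984.
Base term: 11 December 1984 + 23 years → 11 December 2007.
Opposition Stay Credit: +310 days → 16 October 2008.
Marketing Approval Extension: 613 days (within the 886-day cap) → +613 days → 21 June 2010.
Prosecution Delay Deduction: −293 days → 1 September 2009.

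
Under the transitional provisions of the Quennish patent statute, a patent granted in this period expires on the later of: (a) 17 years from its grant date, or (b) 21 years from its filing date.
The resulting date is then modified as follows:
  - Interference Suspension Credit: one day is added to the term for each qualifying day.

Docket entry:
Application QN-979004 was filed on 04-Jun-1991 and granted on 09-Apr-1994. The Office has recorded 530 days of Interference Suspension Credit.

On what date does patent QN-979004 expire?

(a) grant + 17 years → 9 April 2011.
(b) filing + 21 years → 4 June 2012.
Later of the two: 4 June 2012.
Interference Suspension Credit: +530 days → 16 November 2013.

2013-11-16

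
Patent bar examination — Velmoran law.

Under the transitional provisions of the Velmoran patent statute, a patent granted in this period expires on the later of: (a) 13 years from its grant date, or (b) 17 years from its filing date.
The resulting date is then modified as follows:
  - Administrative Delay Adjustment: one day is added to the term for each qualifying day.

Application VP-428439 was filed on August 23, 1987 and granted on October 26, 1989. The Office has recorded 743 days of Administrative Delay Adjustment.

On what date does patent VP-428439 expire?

(a) grant + 13 years → 26 October 2002.
(b) filing + 17 years → 23 August 2004.
Later of the two: 23 August 2004.
Administrative Delay Adjustment: +743 days → 5 September 2006.

2006-09-05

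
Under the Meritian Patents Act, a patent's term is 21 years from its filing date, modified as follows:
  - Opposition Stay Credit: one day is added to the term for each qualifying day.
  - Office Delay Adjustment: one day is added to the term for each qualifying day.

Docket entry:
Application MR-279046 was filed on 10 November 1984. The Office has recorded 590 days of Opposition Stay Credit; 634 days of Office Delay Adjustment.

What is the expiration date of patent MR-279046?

Base term: filing date + 21 years → 10 November 2005.
Opposition Stay Credit: +590 days → 23 June 2007.
Office Delay Adjustment: +634 days → 18 March 2009.

2009-03-18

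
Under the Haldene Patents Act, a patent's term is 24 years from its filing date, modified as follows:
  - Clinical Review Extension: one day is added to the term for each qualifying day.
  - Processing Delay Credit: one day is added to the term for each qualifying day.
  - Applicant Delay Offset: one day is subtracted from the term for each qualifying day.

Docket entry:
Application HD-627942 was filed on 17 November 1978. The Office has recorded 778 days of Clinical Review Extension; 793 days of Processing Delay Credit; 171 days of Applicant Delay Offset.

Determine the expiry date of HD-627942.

Base term: filing date + 24 years → 17 November 2002.
Clinical Review Extension: +778 days → 3 January 2005.
Processing Delay Credit: +793 days → 7 March 2007.
Applicant Delay Offset: −171 days → 17 September 2006.

2006-09-17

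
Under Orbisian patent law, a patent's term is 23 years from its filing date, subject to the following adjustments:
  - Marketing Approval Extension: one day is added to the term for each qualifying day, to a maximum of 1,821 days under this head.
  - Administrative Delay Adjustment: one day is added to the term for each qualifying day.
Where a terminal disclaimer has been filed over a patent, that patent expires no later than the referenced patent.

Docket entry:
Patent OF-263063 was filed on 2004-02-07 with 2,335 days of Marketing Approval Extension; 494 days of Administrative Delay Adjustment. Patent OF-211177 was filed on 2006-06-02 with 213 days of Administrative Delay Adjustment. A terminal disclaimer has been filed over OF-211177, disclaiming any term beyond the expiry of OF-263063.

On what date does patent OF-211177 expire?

2030-01-01

Natural term of OF-211177:
  Base: filing + 23 years → 2 June 2029.
  Administrative Delay Adjustment: +213 days → 1 January 2030.
Expiry of referenced patent OF-263063:
  Base: filing + 23 years → 7 February 2027.
  Marketing Approval Extension: 2335 days claimed exceeds the 1821-day cap, so +1821 days → 2 February 2032.
  Administrative Delay Adjustment: +494 days → 10 June 2033.
Terminal disclaimer: OF-211177 expires on the earlier of 1 January 2030 and 10 June 2033.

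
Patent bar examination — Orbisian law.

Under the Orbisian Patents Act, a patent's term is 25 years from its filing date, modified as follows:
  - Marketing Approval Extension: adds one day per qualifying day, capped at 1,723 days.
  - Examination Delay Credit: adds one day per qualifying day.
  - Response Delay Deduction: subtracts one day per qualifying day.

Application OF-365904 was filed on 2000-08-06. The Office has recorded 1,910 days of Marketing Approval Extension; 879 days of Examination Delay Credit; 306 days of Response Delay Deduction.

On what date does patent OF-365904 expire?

November 19, 2031

Base term: filing date + 25 years → 6 August 2025.
Marketing Approval Extension: 1910 days claimed exceeds the 1723-day cap, so +1723 days → 25 April 2030.
Examination Delay Credit: +879 days → 20 September 2032.
Response Delay Deduction: −306 days → 19 November 2031.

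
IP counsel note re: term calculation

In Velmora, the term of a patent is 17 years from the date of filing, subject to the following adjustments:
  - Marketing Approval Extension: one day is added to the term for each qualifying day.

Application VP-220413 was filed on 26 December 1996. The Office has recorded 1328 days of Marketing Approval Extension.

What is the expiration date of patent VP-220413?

2017-08-15

Base term: filing date + 17 years → 26 December 2013.
Marketing Approval Extension: +1328 days → 15 August 2017.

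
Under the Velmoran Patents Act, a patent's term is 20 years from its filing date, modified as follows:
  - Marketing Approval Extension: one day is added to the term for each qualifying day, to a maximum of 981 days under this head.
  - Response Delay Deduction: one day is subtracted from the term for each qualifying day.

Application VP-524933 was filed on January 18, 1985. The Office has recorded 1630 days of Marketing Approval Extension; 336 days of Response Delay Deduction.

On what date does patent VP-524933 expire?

Base term: filing date + 20 years → 18 January 2005.
Marketing Approval Extension: 1630 days claimed exceeds the 981-day cap, so +981 days → 26 September 2007.
Response Delay Deduction: −336 days → 25 October 2006.

2006-10-25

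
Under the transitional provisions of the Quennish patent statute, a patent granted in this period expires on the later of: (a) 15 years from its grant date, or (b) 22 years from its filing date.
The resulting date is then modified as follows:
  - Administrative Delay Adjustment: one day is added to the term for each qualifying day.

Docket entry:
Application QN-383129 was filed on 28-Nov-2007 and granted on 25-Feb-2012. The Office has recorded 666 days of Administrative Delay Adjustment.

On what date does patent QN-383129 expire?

September 25, 2031

(a) grant + 15 years → 25 February 2027.
(b) filing + 22 years → 28 November 2029.
Later of the two: 28 November 2029.
Administrative Delay Adjustment: +666 days → 25 September 2031.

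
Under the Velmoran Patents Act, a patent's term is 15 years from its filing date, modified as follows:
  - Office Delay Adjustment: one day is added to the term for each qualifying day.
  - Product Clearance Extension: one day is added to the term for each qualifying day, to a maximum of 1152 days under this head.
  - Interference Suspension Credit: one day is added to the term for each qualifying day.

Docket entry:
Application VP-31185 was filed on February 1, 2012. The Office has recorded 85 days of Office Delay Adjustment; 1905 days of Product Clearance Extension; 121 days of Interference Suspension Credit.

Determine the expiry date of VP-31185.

October 21, 2030

Base term: filing date + 15 years → 1 February 2027.
Office Delay Adjustment: +85 days → 27 April 2027.
Product Clearance Extension: 1905 days claimed exceeds the 1152-day cap, so +1152 days → 22 June 2030.
Interference Suspension Credit: +121 days → 21 October 2030.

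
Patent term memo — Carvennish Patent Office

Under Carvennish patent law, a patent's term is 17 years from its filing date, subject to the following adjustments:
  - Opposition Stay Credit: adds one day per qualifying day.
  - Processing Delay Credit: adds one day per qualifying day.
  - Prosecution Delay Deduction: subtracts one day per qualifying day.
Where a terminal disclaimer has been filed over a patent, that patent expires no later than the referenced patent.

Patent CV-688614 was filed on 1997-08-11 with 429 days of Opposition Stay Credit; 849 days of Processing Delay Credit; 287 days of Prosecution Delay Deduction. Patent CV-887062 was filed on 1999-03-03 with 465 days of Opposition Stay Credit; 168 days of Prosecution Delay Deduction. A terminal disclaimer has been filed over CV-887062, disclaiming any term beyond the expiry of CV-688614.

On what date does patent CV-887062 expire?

Natural term of CV-887062:
  Base: filing + 17 years → 3 March 2016.
  Opposition Stay Credit: +465 days → 11 June 2017.
  Prosecution Delay Deduction: −168 days → 25 December 2016.
Expiry of referenced patent CV-688614:
  Base: filing + 17 years → 11 August 2014.
  Opposition Stay Credit: +429 days → 14 October 2015.
  Processing Delay Credit: +849 days → 9 February 2018.
  Prosecution Delay Deduction: −287 days → 28 April 2017.
Terminal disclaimer: CV-887062 expires on the earlier of 25 December 2016 and 28 April 2017.

2016-12-25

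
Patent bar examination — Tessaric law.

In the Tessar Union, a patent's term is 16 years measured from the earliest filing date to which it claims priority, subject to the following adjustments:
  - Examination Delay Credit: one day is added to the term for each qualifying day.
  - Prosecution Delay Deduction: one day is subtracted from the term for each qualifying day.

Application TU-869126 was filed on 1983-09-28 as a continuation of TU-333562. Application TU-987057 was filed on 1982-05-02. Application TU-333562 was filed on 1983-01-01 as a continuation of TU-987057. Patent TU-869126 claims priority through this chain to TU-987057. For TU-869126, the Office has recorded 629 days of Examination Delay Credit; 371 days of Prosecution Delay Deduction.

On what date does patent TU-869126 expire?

January 15, 1999

Earliest priority filing: 2 May 1982.
Base term: 2 May 1982 + 16 years → 2 May 1998.
Examination Delay Credit: +629 days → 21 January 2000.
Prosecution Delay Deduction: −371 days → 15 January 1999.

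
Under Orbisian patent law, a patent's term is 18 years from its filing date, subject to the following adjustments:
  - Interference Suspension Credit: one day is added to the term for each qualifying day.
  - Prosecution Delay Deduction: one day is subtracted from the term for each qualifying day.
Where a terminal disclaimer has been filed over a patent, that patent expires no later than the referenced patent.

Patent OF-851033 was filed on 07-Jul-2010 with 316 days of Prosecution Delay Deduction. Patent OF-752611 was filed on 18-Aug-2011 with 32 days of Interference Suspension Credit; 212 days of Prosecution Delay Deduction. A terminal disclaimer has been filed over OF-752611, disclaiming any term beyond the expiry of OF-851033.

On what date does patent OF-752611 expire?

August 26, 2027

Natural term of OF-752611:
  Base: filing + 18 years → 18 August 2029.
  Interference Suspension Credit: +32 days → 19 September 2029.
  Prosecution Delay Deduction: −212 days → 19 February 2029.
Expiry of referenced patent OF-851033:
  Base: filing + 18 years → 7 July 2028.
  Prosecution Delay Deduction: −316 days → 26 August 2027.
Terminal disclaimer: OF-752611 expires on the earlier of 19 February 2029 and 26 August 2027.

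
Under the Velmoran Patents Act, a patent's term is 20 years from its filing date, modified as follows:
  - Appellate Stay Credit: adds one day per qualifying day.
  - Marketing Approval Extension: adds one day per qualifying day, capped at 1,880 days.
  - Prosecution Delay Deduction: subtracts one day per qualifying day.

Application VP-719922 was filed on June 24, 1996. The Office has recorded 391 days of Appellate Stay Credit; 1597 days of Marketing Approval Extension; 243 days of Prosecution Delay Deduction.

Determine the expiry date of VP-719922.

2021-04-04

Base term: filing date + 20 years → 24 June 2016.
Appellate Stay Credit: +391 days → 20 July 2017.
Marketing Approval Extension: 1597 days (within the 1880-day cap) → +1597 days → 3 December 2021.
Prosecution Delay Deduction: −243 days → 4 April 2021.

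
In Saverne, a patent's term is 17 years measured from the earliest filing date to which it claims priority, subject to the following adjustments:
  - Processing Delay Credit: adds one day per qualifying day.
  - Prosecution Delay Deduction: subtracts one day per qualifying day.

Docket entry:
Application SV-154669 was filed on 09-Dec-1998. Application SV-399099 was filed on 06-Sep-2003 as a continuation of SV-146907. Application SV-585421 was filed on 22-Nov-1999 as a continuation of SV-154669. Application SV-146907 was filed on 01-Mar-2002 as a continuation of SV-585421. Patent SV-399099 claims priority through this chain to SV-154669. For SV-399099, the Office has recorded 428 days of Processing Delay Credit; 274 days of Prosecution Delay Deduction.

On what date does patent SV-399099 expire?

2016-05-11

Earliest priority filing: 9 December 1998.
Base term: 9 December 1998 + 17 years → 9 December 2015.
Processing Delay Credit: +428 days → 9 February 2017.
Prosecution Delay Deduction: −274 days → 11 May 2016.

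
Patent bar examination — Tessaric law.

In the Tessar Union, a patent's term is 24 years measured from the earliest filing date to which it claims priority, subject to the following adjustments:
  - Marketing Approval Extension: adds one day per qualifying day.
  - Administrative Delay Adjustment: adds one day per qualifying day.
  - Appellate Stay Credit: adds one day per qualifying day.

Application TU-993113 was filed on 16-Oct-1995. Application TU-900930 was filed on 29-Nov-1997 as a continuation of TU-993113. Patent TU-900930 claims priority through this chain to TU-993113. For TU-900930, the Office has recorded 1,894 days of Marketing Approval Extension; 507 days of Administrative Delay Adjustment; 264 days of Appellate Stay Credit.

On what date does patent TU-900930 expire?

Earliest priority filing: 16 October 1995.
Base term: 16 October 1995 + 24 years → 16 October 2019.
Marketing Approval Extension: +1894 days → 22 December 2024.
Administrative Delay Adjustment: +507 days → 13 May 2026.
Appellate Stay Credit: +264 days → 1 February 2027.

February 1, 2027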